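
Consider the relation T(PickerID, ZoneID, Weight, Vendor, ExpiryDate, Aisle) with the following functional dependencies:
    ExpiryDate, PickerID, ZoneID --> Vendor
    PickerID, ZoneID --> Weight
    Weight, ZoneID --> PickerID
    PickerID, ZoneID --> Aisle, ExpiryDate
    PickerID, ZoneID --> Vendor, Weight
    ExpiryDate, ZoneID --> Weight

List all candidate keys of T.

{ExpiryDate, ZoneID}, {PickerID, ZoneID}, {Weight, ZoneID}

No FD produces {ZoneID}, so it must be in every candidate key.
{ExpiryDate, ZoneID} is a candidate key since {ExpiryDate, ZoneID}⁺ = {Aisle, ExpiryDate, PickerID, Vendor, Weight, ZoneID} covers every attribute.
{PickerID, ZoneID} is a candidate key since {PickerID, ZoneID}⁺ = {Aisle, ExpiryDate, PickerID, Vendor, Weight, ZoneID} covers every attribute.
{Weight, ZoneID} is a candidate key since {Weight, ZoneID}⁺ = {Aisle, ExpiryDate, PickerID, Vendor, Weight, ZoneID} covers every attribute.
These are minimal and exhaustive — every other superkey contains one of them.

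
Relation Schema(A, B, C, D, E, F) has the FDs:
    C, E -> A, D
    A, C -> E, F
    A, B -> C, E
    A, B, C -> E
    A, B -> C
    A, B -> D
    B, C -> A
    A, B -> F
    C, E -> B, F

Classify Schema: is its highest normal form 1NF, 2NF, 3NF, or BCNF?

BCNF

Candidate keys: {A, B}, {A, C}, {B, C}, {C, E}. Prime attributes: {A, B, C, E}.
Every FD has a superkey on the left, so the relation is in BCNF.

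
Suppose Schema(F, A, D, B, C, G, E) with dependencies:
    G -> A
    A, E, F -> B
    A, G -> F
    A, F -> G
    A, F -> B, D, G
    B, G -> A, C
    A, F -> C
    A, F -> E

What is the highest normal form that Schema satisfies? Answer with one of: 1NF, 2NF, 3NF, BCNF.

Candidate keys: {A, F}, {G}. Prime attributes: {A, F, G}.
The left-hand side of every FD is a superkey, so BCNF is satisfied.

BCNF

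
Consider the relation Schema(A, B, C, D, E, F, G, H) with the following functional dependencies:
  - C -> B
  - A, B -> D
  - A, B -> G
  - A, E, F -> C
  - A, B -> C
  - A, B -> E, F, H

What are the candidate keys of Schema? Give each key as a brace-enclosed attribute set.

{A, B}, {A, C}, {A, E, F}

Attributes never on any right-hand side: {A} — every candidate key must contain it.
Closure of {A, B} is {A, B, C, D, E, F, G, H}, the whole schema; {A, B} is a candidate key.
Closure of {A, C} is {A, B, C, D, E, F, G, H}, the whole schema; {A, C} is a candidate key.
Closure of {A, E, F} is {A, B, C, D, E, F, G, H}, the whole schema; {A, E, F} is a candidate key.
Any other superkey properly contains one of these, so there are no further candidate keys.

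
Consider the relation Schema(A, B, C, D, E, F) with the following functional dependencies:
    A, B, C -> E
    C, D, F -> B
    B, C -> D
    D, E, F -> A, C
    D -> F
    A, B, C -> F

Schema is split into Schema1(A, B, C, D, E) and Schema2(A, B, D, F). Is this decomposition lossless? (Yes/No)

Yes

The shared attributes are {A, B, D} and {A, B, D}⁺ = {A, B, D, F}.
This includes all of Schema2, so the common attributes are a superkey of Schema2 — the join is lossless.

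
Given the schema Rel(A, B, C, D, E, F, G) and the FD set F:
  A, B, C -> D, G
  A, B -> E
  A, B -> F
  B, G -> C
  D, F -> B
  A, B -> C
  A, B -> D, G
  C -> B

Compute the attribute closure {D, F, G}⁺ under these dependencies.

{B, C, D, F, G}

Start with {D, F, G}.
D, F -> B applies; add {B} → now {B, D, F, G}.
B, G -> C applies; add {C} → now {B, C, D, F, G}.
No further FD applies.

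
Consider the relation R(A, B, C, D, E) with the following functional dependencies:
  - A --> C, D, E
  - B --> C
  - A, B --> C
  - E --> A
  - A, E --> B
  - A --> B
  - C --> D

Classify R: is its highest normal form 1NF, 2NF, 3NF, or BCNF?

2NF

Candidate keys: {A}, {E}. Prime attributes: {A, E}.
B --> C breaks BCNF: {B}⁺ = {B, C, D}, so {B} is not a superkey.
Because {C} is non-prime and the left side of B --> C is not a superkey, the relation is not in 3NF.
Every candidate key is a single attribute, so no partial dependency is possible; 2NF holds.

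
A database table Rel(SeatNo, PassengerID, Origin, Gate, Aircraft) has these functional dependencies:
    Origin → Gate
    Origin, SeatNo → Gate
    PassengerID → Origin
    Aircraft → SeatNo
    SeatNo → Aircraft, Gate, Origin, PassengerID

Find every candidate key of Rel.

{Aircraft}, {SeatNo}

{Aircraft} is a candidate key since {Aircraft}⁺ = {Aircraft, Gate, Origin, PassengerID, SeatNo} covers every attribute.
{SeatNo} is a candidate key since {SeatNo}⁺ = {Aircraft, Gate, Origin, PassengerID, SeatNo} covers every attribute.
No proper subset of any of these is a key, and no other minimal superkey exists.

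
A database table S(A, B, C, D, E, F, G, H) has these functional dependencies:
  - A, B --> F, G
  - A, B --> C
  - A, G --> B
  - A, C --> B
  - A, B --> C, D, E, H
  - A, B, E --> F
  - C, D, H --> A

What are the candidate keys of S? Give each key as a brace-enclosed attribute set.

Closure of {A, B} is {A, B, C, D, E, F, G, H}, the whole schema; {A, B} is a candidate key.
Closure of {A, C} is {A, B, C, D, E, F, G, H}, the whole schema; {A, C} is a candidate key.
Closure of {A, G} is {A, B, C, D, E, F, G, H}, the whole schema; {A, G} is a candidate key.
Closure of {C, D, H} is {A, B, C, D, E, F, G, H}, the whole schema; {C, D, H} is a candidate key.
No proper subset of any of these is a key, and no other minimal superkey exists.

{A, B}, {A, C}, {A, G}, {C, D, H}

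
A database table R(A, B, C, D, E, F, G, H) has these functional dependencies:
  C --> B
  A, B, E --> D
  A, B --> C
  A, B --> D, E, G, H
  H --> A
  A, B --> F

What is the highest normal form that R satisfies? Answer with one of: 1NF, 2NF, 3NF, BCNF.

3NF

Candidate keys: {A, B}, {A, C}, {B, H}, {C, H}. Prime attributes: {A, B, C, H}.
C --> B: {C}⁺ = {B, C}, which is not all of the attributes, so the left side is not a superkey — BCNF is violated.
Since {B} ⊆ prime attributes and every other non-superkey FD also has a prime right side, the schema is in 3NF.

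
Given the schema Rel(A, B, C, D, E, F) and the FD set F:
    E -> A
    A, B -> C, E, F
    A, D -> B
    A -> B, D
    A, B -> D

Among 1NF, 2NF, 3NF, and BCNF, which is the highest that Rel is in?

Candidate keys: {A}, {E}. Prime attributes: {A, E}.
Every FD has a superkey on the left, so the relation is in BCNF.

BCNF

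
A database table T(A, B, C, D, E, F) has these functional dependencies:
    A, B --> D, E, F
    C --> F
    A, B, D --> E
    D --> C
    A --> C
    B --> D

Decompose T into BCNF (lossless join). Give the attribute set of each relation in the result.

{A, B, E}; {B, D}; {C, D}; {C, F}

Candidate key of the original relation: {A, B}.
{A, B, C, D, E, F}: {C} determines {C, F} here but is not a superkey — split on C --> F, giving {C, F} and {A, B, C, D, E}.
{C, F}: every determinant is a superkey — BCNF.
{A, B, C, D, E}: {D} determines {C, D} here but is not a superkey — split on D --> C, giving {C, D} and {A, B, D, E}.
{C, D}: every determinant is a superkey — BCNF.
{A, B, D, E}: {B} determines {B, D} here but is not a superkey — split on B --> D, giving {B, D} and {A, B, E}.
{B, D}: every determinant is a superkey — BCNF.
{A, B, E}: every determinant is a superkey — BCNF.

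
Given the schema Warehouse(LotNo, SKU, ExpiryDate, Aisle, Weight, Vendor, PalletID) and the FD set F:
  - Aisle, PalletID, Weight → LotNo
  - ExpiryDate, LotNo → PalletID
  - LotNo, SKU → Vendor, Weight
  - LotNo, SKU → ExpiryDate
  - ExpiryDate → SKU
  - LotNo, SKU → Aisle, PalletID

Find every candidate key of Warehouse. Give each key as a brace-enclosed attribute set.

{Aisle, ExpiryDate, PalletID, Weight}, {Aisle, PalletID, SKU, Weight}, {ExpiryDate, LotNo}, {LotNo, SKU}

{ExpiryDate, LotNo} is a candidate key since {ExpiryDate, LotNo}⁺ = {Aisle, ExpiryDate, LotNo, PalletID, SKU, Vendor, Weight} covers every attribute.
{LotNo, SKU} is a candidate key since {LotNo, SKU}⁺ = {Aisle, ExpiryDate, LotNo, PalletID, SKU, Vendor, Weight} covers every attribute.
{Aisle, ExpiryDate, PalletID, Weight} is a candidate key since {Aisle, ExpiryDate, PalletID, Weight}⁺ = {Aisle, ExpiryDate, LotNo, PalletID, SKU, Vendor, Weight} covers every attribute.
{Aisle, PalletID, SKU, Weight} is a candidate key since {Aisle, PalletID, SKU, Weight}⁺ = {Aisle, ExpiryDate, LotNo, PalletID, SKU, Vendor, Weight} covers every attribute.
No proper subset of any of these is a key, and no other minimal superkey exists.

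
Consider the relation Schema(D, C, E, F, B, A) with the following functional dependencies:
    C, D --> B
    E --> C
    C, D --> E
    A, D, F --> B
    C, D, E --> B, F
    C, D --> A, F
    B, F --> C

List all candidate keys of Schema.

{A, D, F}, {B, D, F}, {C, D}, {D, E}

Attributes never on any right-hand side: {D} — every candidate key must contain it.
{C, D}⁺ = {A, B, C, D, E, F}, which is every attribute, so {C, D} is a candidate key.
{D, E}⁺ = {A, B, C, D, E, F}, which is every attribute, so {D, E} is a candidate key.
{A, D, F}⁺ = {A, B, C, D, E, F}, which is every attribute, so {A, D, F} is a candidate key.
{B, D, F}⁺ = {A, B, C, D, E, F}, which is every attribute, so {B, D, F} is a candidate key.
No proper subset of any of these is a key, and no other minimal superkey exists.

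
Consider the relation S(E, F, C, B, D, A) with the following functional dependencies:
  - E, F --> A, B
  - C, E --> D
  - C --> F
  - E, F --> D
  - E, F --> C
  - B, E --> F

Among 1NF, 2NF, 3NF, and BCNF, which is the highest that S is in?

3NF

Candidate keys: {B, E}, {C, E}, {E, F}. Prime attributes: {B, C, E, F}.
C --> F: {C}⁺ = {C, F}, which is not all of the attributes, so the left side is not a superkey — BCNF is violated.
Its right-hand attributes {F} are all prime, as are those of every other non-superkey FD — the relation is in 3NF.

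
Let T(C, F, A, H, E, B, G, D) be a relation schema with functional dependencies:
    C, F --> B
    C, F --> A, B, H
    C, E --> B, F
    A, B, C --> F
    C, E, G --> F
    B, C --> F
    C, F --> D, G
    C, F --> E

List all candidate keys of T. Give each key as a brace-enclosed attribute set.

{B, C}, {C, E}, {C, F}

Attributes never on any right-hand side: {C} — every candidate key must contain it.
Closure of {B, C} is {A, B, C, D, E, F, G, H}, the whole schema; {B, C} is a candidate key.
Closure of {C, E} is {A, B, C, D, E, F, G, H}, the whole schema; {C, E} is a candidate key.
Closure of {C, F} is {A, B, C, D, E, F, G, H}, the whole schema; {C, F} is a candidate key.
No proper subset of any of these is a key, and no other minimal superkey exists.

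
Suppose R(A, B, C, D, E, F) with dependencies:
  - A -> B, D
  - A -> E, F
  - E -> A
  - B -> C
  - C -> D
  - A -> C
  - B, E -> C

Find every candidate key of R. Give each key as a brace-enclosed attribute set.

{A}, {E}

{A}⁺ = {A, B, C, D, E, F} — all of the relation — so {A} is a candidate key.
{E}⁺ = {A, B, C, D, E, F} — all of the relation — so {E} is a candidate key.
No proper subset of any of these is a key, and no other minimal superkey exists.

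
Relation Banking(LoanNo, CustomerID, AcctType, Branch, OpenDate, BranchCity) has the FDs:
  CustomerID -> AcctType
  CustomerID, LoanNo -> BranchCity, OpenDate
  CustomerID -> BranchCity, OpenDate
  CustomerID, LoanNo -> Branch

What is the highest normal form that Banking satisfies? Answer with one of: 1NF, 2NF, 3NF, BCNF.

1NF

Candidate key: {CustomerID, LoanNo}. Prime attributes: {CustomerID, LoanNo}.
CustomerID -> AcctType: {CustomerID}⁺ = {AcctType, BranchCity, CustomerID, OpenDate}, which is not all of the attributes, so the left side is not a superkey — BCNF is violated.
CustomerID -> AcctType has non-prime {AcctType} on the right and a non-superkey on the left, so 3NF fails.
The proper key subset {CustomerID} of {CustomerID, LoanNo} determines non-prime {AcctType, BranchCity, OpenDate}, so the relation is not even in 2NF.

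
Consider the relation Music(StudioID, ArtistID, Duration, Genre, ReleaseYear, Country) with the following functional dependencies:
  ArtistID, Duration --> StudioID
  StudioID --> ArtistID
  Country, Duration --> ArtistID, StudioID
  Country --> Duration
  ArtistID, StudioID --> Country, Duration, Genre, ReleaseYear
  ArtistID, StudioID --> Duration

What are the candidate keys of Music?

{ArtistID, Duration}, {Country}, {StudioID}

{Country} is a candidate key since {Country}⁺ = {ArtistID, Country, Duration, Genre, ReleaseYear, StudioID} covers every attribute.
{StudioID} is a candidate key since {StudioID}⁺ = {ArtistID, Country, Duration, Genre, ReleaseYear, StudioID} covers every attribute.
{ArtistID, Duration} is a candidate key since {ArtistID, Duration}⁺ = {ArtistID, Country, Duration, Genre, ReleaseYear, StudioID} covers every attribute.
These are minimal and exhaustive — every other superkey contains one of them.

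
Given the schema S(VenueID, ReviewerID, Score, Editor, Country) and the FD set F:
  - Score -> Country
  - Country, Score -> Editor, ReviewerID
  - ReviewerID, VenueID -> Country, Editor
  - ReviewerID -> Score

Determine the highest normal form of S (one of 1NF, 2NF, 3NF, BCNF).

Candidate keys: {ReviewerID, VenueID}, {Score, VenueID}. Prime attributes: {ReviewerID, Score, VenueID}.
For Score -> Country we have {Score}⁺ = {Country, Editor, ReviewerID, Score}; {Score} is not a superkey, so BCNF fails.
Score -> Country determines the non-prime attribute {Country} from a non-superkey — 3NF is violated.
{ReviewerID} is a proper subset of the key {ReviewerID, VenueID}, and {ReviewerID}⁺ contains the non-prime attributes {Country, Editor} — a partial dependency, so 2NF is violated.

1NF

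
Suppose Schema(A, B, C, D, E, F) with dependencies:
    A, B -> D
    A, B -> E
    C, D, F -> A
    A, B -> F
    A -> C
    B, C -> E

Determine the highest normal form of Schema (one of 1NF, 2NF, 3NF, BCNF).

Candidate keys: {A, B}, {B, C, D, F}. Prime attributes: {A, B, C, D, F}.
C, D, F -> A breaks BCNF: {C, D, F}⁺ = {A, C, D, F}, so {C, D, F} is not a superkey.
Because {E} is non-prime and the left side of B, C -> E is not a superkey, the relation is not in 3NF.
{B, C} is a proper subset of the key {B, C, D, F}, and {B, C}⁺ contains the non-prime attribute {E} — a partial dependency, so 2NF is violated.

1NF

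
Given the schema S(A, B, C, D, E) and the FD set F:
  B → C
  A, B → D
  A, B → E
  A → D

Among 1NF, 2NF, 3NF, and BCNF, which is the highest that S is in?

Candidate key: {A, B}. Prime attributes: {A, B}.
For B → C we have {B}⁺ = {B, C}; {B} is not a superkey, so BCNF fails.
B → C determines the non-prime attribute {C} from a non-superkey — 3NF is violated.
The proper key subset {A} of {A, B} determines non-prime {D}, so the relation is not even in 2NF.

1NF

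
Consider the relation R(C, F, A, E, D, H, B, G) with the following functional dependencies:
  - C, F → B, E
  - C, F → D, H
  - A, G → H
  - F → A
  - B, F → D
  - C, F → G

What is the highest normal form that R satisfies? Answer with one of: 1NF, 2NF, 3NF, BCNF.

1NF

Candidate key: {C, F}. Prime attributes: {C, F}.
For A, G → H we have {A, G}⁺ = {A, G, H}; {A, G} is not a superkey, so BCNF fails.
A, G → H has non-prime {H} on the right and a non-superkey on the left, so 3NF fails.
Since {F} ⊂ {C, F} and {F}⁺ ⊇ {A} with {A} non-prime, there is a partial dependency; 2NF fails.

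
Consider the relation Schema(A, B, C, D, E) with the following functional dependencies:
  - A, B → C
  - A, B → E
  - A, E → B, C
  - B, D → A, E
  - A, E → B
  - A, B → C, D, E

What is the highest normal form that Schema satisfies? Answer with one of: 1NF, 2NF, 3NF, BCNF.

BCNF

Candidate keys: {A, B}, {A, E}, {B, D}. Prime attributes: {A, B, D, E}.
Every FD has a superkey on the left, so the relation is in BCNF.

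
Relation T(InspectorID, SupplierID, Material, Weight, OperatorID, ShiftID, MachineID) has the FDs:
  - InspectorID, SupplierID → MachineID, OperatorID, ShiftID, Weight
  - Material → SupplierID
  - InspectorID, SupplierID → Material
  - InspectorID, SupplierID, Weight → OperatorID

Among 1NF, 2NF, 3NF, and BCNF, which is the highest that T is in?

Candidate keys: {InspectorID, Material}, {InspectorID, SupplierID}. Prime attributes: {InspectorID, Material, SupplierID}.
Material → SupplierID: {Material}⁺ = {Material, SupplierID}, which is not all of the attributes, so the left side is not a superkey — BCNF is violated.
But every attribute on its right side ({SupplierID}) is prime, and the same holds for every other non-superkey FD, so 3NF still holds.

3NF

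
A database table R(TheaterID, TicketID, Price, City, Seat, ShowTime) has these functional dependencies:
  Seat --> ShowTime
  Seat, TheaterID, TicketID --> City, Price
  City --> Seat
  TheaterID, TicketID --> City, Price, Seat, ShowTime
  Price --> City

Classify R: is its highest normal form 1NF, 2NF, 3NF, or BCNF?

Candidate key: {TheaterID, TicketID}. Prime attributes: {TheaterID, TicketID}.
For Seat --> ShowTime we have {Seat}⁺ = {Seat, ShowTime}; {Seat} is not a superkey, so BCNF fails.
Because {ShowTime} is non-prime and the left side of Seat --> ShowTime is not a superkey, the relation is not in 3NF.
Checking every proper subset of each key, none determines a non-prime attribute — 2NF is satisfied.

2NF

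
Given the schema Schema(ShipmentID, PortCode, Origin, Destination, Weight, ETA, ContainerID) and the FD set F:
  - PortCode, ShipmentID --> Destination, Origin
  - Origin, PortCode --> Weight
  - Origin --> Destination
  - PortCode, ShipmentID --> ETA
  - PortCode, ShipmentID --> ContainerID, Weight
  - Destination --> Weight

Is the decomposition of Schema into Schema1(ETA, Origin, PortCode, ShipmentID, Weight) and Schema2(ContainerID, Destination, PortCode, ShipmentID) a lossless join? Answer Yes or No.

Yes

Schema1 ∩ Schema2 = {PortCode, ShipmentID}; its closure under F is {ContainerID, Destination, ETA, Origin, PortCode, ShipmentID, Weight}.
This includes all of Schema1, so the common attributes are a superkey of Schema1 — the join is lossless.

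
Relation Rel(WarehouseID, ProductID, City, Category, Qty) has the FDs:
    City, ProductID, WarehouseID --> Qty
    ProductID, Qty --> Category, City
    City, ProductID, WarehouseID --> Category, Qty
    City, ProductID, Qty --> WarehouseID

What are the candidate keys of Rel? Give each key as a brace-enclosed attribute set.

{City, ProductID, WarehouseID}, {ProductID, Qty}

Attributes never on any right-hand side: {ProductID} — every candidate key must contain it.
{ProductID, Qty} is a candidate key since {ProductID, Qty}⁺ = {Category, City, ProductID, Qty, WarehouseID} covers every attribute.
{City, ProductID, WarehouseID} is a candidate key since {City, ProductID, WarehouseID}⁺ = {Category, City, ProductID, Qty, WarehouseID} covers every attribute.
These are minimal and exhaustive — every other superkey contains one of them.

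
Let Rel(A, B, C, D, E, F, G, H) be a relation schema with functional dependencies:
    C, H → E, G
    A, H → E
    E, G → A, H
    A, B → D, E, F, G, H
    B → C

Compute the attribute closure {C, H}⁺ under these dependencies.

{A, C, E, G, H}

Start with {C, H}.
C, H → E, G applies; add {E, G} → now {C, E, G, H}.
E, G → A, H applies; add {A} → now {A, C, E, G, H}.
No further FD applies.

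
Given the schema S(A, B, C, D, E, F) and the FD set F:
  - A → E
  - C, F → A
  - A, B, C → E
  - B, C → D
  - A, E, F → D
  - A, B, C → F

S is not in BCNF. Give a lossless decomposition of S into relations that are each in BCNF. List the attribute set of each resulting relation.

{A, C, F}; {A, D, F}; {A, E}; {B, C, F}

Candidate keys of the original relation: {A, B, C}, {B, C, F}.
{A, B, C, D, E, F}: {A} determines {A, E} here but is not a superkey — split on A → E, giving {A, E} and {A, B, C, D, F}.
{A, E} has no BCNF violation.
{A, B, C, D, F}: {C, F} determines {A, C, D, F} here but is not a superkey — split on C, F → A, D, giving {A, C, D, F} and {B, C, F}.
{A, C, D, F}: {A, F} determines {A, D, F} here but is not a superkey — split on A, F → D, giving {A, D, F} and {A, C, F}.
{A, D, F} has no BCNF violation.
{A, C, F} has no BCNF violation.
{B, C, F} has no BCNF violation.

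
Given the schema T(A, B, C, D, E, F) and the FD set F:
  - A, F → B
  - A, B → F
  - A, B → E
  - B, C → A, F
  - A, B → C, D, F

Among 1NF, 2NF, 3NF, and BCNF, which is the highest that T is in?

BCNF

Candidate keys: {A, B}, {A, F}, {B, C}. Prime attributes: {A, B, C, F}.
The left-hand side of every FD is a superkey, so BCNF is satisfied.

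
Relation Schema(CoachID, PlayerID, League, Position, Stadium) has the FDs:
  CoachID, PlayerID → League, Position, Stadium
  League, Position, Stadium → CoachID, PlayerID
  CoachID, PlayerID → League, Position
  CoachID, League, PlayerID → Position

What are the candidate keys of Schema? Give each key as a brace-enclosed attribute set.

{CoachID, PlayerID}, {League, Position, Stadium}

{CoachID, PlayerID}⁺ = {CoachID, League, PlayerID, Position, Stadium}, which is every attribute, so {CoachID, PlayerID} is a candidate key.
{League, Position, Stadium}⁺ = {CoachID, League, PlayerID, Position, Stadium}, which is every attribute, so {League, Position, Stadium} is a candidate key.
Any other superkey properly contains one of these, so there are no further candidate keys.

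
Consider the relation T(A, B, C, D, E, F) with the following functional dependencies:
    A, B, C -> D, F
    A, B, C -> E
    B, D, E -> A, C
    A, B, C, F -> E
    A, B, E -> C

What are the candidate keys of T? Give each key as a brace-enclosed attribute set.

{A, B, C}, {A, B, E}, {B, D, E}

No FD produces {B}, so it must be in every candidate key.
{A, B, C} is a candidate key since {A, B, C}⁺ = {A, B, C, D, E, F} covers every attribute.
{A, B, E} is a candidate key since {A, B, E}⁺ = {A, B, C, D, E, F} covers every attribute.
{B, D, E} is a candidate key since {B, D, E}⁺ = {A, B, C, D, E, F} covers every attribute.
These are minimal and exhaustive — every other superkey contains one of them.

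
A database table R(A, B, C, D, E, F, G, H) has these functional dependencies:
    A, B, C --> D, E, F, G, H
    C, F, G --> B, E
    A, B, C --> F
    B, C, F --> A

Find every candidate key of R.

Attributes never on any right-hand side: {C} — every candidate key must contain it.
{A, B, C}⁺ = {A, B, C, D, E, F, G, H} — all of the relation — so {A, B, C} is a candidate key.
{B, C, F}⁺ = {A, B, C, D, E, F, G, H} — all of the relation — so {B, C, F} is a candidate key.
{C, F, G}⁺ = {A, B, C, D, E, F, G, H} — all of the relation — so {C, F, G} is a candidate key.
No proper subset of any of these is a key, and no other minimal superkey exists.

{A, B, C}, {B, C, F}, {C, F, G}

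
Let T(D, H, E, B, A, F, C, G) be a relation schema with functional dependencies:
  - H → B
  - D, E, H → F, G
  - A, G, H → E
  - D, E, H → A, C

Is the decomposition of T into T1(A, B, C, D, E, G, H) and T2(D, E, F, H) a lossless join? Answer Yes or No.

Yes

Common attributes: {D, E, H}; their closure is {A, B, C, D, E, F, G, H}.
Since T1 ⊆ {A, B, C, D, E, F, G, H}, the intersection is a superkey of T1; the decomposition is lossless.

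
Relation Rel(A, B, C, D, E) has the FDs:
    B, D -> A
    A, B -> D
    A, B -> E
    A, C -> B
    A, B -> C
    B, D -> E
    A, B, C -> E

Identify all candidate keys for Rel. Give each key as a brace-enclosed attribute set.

Closure of {A, B} is {A, B, C, D, E}, the whole schema; {A, B} is a candidate key.
Closure of {A, C} is {A, B, C, D, E}, the whole schema; {A, C} is a candidate key.
Closure of {B, D} is {A, B, C, D, E}, the whole schema; {B, D} is a candidate key.
Any other superkey properly contains one of these, so there are no further candidate keys.

{A, B}, {A, C}, {B, D}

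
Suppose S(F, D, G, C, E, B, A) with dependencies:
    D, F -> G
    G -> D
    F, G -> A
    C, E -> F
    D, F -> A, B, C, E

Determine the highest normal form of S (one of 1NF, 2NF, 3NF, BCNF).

3NF

Candidate keys: {C, D, E}, {C, E, G}, {D, F}, {F, G}. Prime attributes: {C, D, E, F, G}.
G -> D: {G}⁺ = {D, G}, which is not all of the attributes, so the left side is not a superkey — BCNF is violated.
But every attribute on its right side ({D}) is prime, and the same holds for every other non-superkey FD, so 3NF still holds.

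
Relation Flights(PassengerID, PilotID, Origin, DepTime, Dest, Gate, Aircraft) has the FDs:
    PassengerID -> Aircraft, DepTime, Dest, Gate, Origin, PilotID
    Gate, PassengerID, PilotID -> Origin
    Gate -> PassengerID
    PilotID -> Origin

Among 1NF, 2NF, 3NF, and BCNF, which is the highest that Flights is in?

2NF

Candidate keys: {Gate}, {PassengerID}. Prime attributes: {Gate, PassengerID}.
PilotID -> Origin: {PilotID}⁺ = {Origin, PilotID}, which is not all of the attributes, so the left side is not a superkey — BCNF is violated.
PilotID -> Origin has non-prime {Origin} on the right and a non-superkey on the left, so 3NF fails.
All keys have size 1, which rules out partial dependencies — 2NF is satisfied.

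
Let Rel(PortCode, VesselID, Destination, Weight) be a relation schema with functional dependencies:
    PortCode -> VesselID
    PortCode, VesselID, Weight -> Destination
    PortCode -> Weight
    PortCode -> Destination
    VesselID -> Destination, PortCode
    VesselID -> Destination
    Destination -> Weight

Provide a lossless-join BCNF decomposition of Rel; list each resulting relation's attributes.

Candidate keys of the original relation: {PortCode}, {VesselID}.
Within {Destination, PortCode, VesselID, Weight}: {Destination}⁺ ∩ {Destination, PortCode, VesselID, Weight} = {Destination, Weight}, not the whole set, so Destination -> Weight violates BCNF; decompose into {Destination, Weight} and {Destination, PortCode, VesselID}.
{Destination, Weight}: every determinant is a superkey — BCNF.
{Destination, PortCode, VesselID}: every determinant is a superkey — BCNF.

{Destination, PortCode, VesselID}; {Destination, Weight}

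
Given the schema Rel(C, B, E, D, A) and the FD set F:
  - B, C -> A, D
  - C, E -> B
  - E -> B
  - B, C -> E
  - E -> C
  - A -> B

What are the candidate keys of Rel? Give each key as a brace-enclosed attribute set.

{A, C}, {B, C}, {E}

{E}⁺ = {A, B, C, D, E}, which is every attribute, so {E} is a candidate key.
{A, C}⁺ = {A, B, C, D, E}, which is every attribute, so {A, C} is a candidate key.
{B, C}⁺ = {A, B, C, D, E}, which is every attribute, so {B, C} is a candidate key.
No proper subset of any of these is a key, and no other minimal superkey exists.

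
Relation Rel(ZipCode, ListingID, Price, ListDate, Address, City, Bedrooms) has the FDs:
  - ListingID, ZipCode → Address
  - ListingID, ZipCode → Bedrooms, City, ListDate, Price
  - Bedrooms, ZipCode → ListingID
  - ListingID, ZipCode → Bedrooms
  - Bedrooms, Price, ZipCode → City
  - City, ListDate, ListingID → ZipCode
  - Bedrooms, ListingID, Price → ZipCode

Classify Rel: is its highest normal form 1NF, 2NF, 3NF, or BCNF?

Candidate keys: {Bedrooms, ListingID, Price}, {Bedrooms, ZipCode}, {City, ListDate, ListingID}, {ListingID, ZipCode}. Prime attributes: {Bedrooms, City, ListDate, ListingID, Price, ZipCode}.
Each dependency's left side is a superkey — BCNF holds.

BCNF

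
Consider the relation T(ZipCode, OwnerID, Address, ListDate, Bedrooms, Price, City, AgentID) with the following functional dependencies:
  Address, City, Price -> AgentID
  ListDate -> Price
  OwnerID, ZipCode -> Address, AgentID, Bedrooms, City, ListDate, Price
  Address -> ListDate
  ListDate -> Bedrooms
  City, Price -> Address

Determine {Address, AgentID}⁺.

Start with {Address, AgentID}.
Address -> ListDate applies; add {ListDate} → now {Address, AgentID, ListDate}.
ListDate -> Bedrooms applies; add {Bedrooms} → now {Address, AgentID, Bedrooms, ListDate}.
ListDate -> Price applies; add {Price} → now {Address, AgentID, Bedrooms, ListDate, Price}.
No further FD applies.

{Address, AgentID, Bedrooms, ListDate, Price}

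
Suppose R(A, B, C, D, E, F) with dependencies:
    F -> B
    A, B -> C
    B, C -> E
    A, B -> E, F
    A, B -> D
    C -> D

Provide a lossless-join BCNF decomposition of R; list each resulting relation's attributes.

Candidate keys of the original relation: {A, B}, {A, F}.
In {A, B, C, D, E, F}, {F} is not a superkey ({F}⁺ restricted to this set is {B, F}), so split on F -> B into {B, F} and {A, C, D, E, F}.
{B, F}: every determinant is a superkey — BCNF.
In {A, C, D, E, F}, {C} is not a superkey ({C}⁺ restricted to this set is {C, D}), so split on C -> D into {C, D} and {A, C, E, F}.
{C, D}: every determinant is a superkey — BCNF.
In {A, C, E, F}, {C, F} is not a superkey ({C, F}⁺ restricted to this set is {C, E, F}), so split on C, F -> E into {C, E, F} and {A, C, F}.
{C, E, F}: every determinant is a superkey — BCNF.
{A, C, F}: every determinant is a superkey — BCNF.

{A, C, F}; {B, F}; {C, D}; {C, E, F}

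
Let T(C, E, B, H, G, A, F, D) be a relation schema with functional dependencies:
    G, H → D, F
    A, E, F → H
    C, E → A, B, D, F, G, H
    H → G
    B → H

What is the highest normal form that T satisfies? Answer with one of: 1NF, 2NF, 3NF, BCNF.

Candidate key: {C, E}. Prime attributes: {C, E}.
G, H → D, F: {G, H}⁺ = {D, F, G, H}, which is not all of the attributes, so the left side is not a superkey — BCNF is violated.
G, H → D, F has non-prime {D, F} on the right and a non-superkey on the left, so 3NF fails.
Checking every proper subset of each key, none determines a non-prime attribute — 2NF is satisfied.

2NF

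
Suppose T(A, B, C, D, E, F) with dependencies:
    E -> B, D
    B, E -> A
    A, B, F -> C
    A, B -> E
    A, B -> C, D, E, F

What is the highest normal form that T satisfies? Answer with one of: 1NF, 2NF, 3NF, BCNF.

Candidate keys: {A, B}, {E}. Prime attributes: {A, B, E}.
Each dependency's left side is a superkey — BCNF holds.

BCNF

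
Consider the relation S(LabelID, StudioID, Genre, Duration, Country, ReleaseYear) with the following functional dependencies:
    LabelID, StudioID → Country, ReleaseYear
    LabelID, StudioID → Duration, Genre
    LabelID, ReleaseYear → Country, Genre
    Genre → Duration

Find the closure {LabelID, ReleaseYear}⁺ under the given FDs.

Start with {LabelID, ReleaseYear}.
LabelID, ReleaseYear → Country, Genre applies; add {Country, Genre} → now {Country, Genre, LabelID, ReleaseYear}.
Genre → Duration applies; add {Duration} → now {Country, Duration, Genre, LabelID, ReleaseYear}.
No further FD applies.

{Country, Duration, Genre, LabelID, ReleaseYear}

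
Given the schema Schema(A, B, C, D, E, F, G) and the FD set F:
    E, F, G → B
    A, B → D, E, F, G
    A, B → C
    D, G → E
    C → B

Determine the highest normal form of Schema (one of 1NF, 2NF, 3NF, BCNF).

3NF

Candidate keys: {A, B}, {A, C}, {A, D, F, G}, {A, E, F, G}. Prime attributes: {A, B, C, D, E, F, G}.
E, F, G → B: {E, F, G}⁺ = {B, E, F, G}, which is not all of the attributes, so the left side is not a superkey — BCNF is violated.
Its right-hand attributes {B} are all prime, as are those of every other non-superkey FD — the relation is in 3NF.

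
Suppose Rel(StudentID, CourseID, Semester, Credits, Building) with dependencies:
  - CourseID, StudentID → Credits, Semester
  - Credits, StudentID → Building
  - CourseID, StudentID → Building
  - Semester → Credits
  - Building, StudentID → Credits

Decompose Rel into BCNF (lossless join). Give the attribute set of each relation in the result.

{Building, Credits, StudentID}; {CourseID, Semester, StudentID}; {Credits, Semester}

Candidate key of the original relation: {CourseID, StudentID}.
Within {Building, CourseID, Credits, Semester, StudentID}: {Credits, StudentID}⁺ ∩ {Building, CourseID, Credits, Semester, StudentID} = {Building, Credits, StudentID}, not the whole set, so Credits, StudentID → Building violates BCNF; decompose into {Building, Credits, StudentID} and {CourseID, Credits, Semester, StudentID}.
{Building, Credits, StudentID} is in BCNF.
Within {CourseID, Credits, Semester, StudentID}: {Semester}⁺ ∩ {CourseID, Credits, Semester, StudentID} = {Credits, Semester}, not the whole set, so Semester → Credits violates BCNF; decompose into {Credits, Semester} and {CourseID, Semester, StudentID}.
{Credits, Semester} is in BCNF.
{CourseID, Semester, StudentID} is in BCNF.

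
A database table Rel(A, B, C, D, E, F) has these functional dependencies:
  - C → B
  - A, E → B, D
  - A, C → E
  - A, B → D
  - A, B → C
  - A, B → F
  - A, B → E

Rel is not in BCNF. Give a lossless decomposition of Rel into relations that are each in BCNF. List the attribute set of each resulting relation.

Candidate keys of the original relation: {A, B}, {A, C}, {A, E}.
In {A, B, C, D, E, F}, {C} is not a superkey ({C}⁺ restricted to this set is {B, C}), so split on C → B into {B, C} and {A, C, D, E, F}.
{B, C} has no BCNF violation.
{A, C, D, E, F} has no BCNF violation.

{A, C, D, E, F}; {B, C}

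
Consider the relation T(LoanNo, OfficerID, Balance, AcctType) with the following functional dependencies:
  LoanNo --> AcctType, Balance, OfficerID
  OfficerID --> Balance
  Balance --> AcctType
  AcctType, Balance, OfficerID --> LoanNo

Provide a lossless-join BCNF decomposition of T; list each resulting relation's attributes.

{AcctType, Balance}; {Balance, LoanNo, OfficerID}

Candidate keys of the original relation: {LoanNo}, {OfficerID}.
Within {AcctType, Balance, LoanNo, OfficerID}: {Balance}⁺ ∩ {AcctType, Balance, LoanNo, OfficerID} = {AcctType, Balance}, not the whole set, so Balance --> AcctType violates BCNF; decompose into {AcctType, Balance} and {Balance, LoanNo, OfficerID}.
{AcctType, Balance} has no BCNF violation.
{Balance, LoanNo, OfficerID} has no BCNF violation.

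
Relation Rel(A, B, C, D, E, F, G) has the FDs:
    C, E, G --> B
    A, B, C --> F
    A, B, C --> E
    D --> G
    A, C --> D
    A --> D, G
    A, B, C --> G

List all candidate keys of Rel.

{A, B, C}, {A, C, E}

{A, C} never appear on the right of any FD, so every key must include all of them.
{A, B, C}⁺ = {A, B, C, D, E, F, G} — all of the relation — so {A, B, C} is a candidate key.
{A, C, E}⁺ = {A, B, C, D, E, F, G} — all of the relation — so {A, C, E} is a candidate key.
No proper subset of any of these is a key, and no other minimal superkey exists.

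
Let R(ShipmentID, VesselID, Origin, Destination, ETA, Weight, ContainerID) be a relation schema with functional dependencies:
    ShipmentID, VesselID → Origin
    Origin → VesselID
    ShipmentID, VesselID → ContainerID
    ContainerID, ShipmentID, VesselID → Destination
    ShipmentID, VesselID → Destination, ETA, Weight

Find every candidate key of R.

Attributes never on any right-hand side: {ShipmentID} — every candidate key must contain it.
{Origin, ShipmentID}⁺ = {ContainerID, Destination, ETA, Origin, ShipmentID, VesselID, Weight}, which is every attribute, so {Origin, ShipmentID} is a candidate key.
{ShipmentID, VesselID}⁺ = {ContainerID, Destination, ETA, Origin, ShipmentID, VesselID, Weight}, which is every attribute, so {ShipmentID, VesselID} is a candidate key.
These are minimal and exhaustive — every other superkey contains one of them.

{Origin, ShipmentID}, {ShipmentID, VesselID}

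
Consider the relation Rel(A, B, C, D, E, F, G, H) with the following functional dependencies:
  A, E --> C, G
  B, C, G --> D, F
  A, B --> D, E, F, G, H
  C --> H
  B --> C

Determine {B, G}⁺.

Start with {B, G}.
B --> C applies; add {C} → now {B, C, G}.
B, C, G --> D, F applies; add {D, F} → now {B, C, D, F, G}.
C --> H applies; add {H} → now {B, C, D, F, G, H}.
No further FD applies.

{B, C, D, F, G, H}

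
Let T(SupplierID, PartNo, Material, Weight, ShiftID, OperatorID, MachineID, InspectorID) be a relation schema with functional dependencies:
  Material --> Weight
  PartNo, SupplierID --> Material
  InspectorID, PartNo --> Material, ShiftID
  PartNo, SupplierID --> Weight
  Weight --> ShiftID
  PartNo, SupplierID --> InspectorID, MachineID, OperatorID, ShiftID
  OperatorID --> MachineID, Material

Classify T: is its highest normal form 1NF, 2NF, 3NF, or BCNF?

Candidate key: {PartNo, SupplierID}. Prime attributes: {PartNo, SupplierID}.
Material --> Weight breaks BCNF: {Material}⁺ = {Material, ShiftID, Weight}, so {Material} is not a superkey.
Material --> Weight determines the non-prime attribute {Weight} from a non-superkey — 3NF is violated.
Checking every proper subset of each key, none determines a non-prime attribute — 2NF is satisfied.

2NF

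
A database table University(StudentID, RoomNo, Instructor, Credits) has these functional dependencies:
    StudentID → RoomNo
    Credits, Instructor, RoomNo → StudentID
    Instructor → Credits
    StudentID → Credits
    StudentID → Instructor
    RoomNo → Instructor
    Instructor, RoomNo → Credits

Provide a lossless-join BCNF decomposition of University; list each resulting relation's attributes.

{Credits, Instructor}; {Instructor, RoomNo, StudentID}

Candidate keys of the original relation: {RoomNo}, {StudentID}.
Within {Credits, Instructor, RoomNo, StudentID}: {Instructor}⁺ ∩ {Credits, Instructor, RoomNo, StudentID} = {Credits, Instructor}, not the whole set, so Instructor → Credits violates BCNF; decompose into {Credits, Instructor} and {Instructor, RoomNo, StudentID}.
{Credits, Instructor} has no BCNF violation.
{Instructor, RoomNo, StudentID} has no BCNF violation.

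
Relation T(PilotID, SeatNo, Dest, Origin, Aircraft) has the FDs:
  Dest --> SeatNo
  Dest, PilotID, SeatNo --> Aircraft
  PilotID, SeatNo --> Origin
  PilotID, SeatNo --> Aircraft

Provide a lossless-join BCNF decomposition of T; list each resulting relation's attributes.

Candidate key of the original relation: {Dest, PilotID}.
Within {Aircraft, Dest, Origin, PilotID, SeatNo}: {Dest}⁺ ∩ {Aircraft, Dest, Origin, PilotID, SeatNo} = {Dest, SeatNo}, not the whole set, so Dest --> SeatNo violates BCNF; decompose into {Dest, SeatNo} and {Aircraft, Dest, Origin, PilotID}.
{Dest, SeatNo} is in BCNF.
{Aircraft, Dest, Origin, PilotID} is in BCNF.

{Aircraft, Dest, Origin, PilotID}; {Dest, SeatNo}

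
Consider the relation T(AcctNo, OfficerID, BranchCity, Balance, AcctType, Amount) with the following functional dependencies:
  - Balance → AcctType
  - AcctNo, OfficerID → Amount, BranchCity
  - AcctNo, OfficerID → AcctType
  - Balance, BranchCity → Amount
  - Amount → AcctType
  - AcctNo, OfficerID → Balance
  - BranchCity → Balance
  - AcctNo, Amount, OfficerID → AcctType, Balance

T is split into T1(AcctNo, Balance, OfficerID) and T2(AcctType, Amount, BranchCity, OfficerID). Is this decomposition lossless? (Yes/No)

T1 ∩ T2 = {OfficerID}; its closure under F is {OfficerID}.
Neither T1 nor T2 is contained in that closure, so the decomposition is lossy.

No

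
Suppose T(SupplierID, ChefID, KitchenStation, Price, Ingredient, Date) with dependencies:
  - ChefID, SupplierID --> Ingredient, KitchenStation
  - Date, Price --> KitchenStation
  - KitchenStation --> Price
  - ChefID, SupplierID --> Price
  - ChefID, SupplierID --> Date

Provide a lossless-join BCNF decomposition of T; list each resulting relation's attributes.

Candidate key of the original relation: {ChefID, SupplierID}.
In {ChefID, Date, Ingredient, KitchenStation, Price, SupplierID}, {Date, Price} is not a superkey ({Date, Price}⁺ restricted to this set is {Date, KitchenStation, Price}), so split on Date, Price --> KitchenStation into {Date, KitchenStation, Price} and {ChefID, Date, Ingredient, Price, SupplierID}.
In {Date, KitchenStation, Price}, {KitchenStation} is not a superkey ({KitchenStation}⁺ restricted to this set is {KitchenStation, Price}), so split on KitchenStation --> Price into {KitchenStation, Price} and {Date, KitchenStation}.
{KitchenStation, Price} is in BCNF.
{Date, KitchenStation} is in BCNF.
{ChefID, Date, Ingredient, Price, SupplierID} is in BCNF.

{ChefID, Date, Ingredient, Price, SupplierID}; {Date, KitchenStation}; {KitchenStation, Price}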